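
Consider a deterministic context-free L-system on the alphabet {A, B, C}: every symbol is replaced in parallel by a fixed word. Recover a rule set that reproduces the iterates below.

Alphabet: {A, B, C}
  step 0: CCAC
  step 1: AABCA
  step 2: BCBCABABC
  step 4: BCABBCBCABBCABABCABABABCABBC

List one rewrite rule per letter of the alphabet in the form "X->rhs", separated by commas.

  step 1 ⇒ step 2: AABCA ⇒ BC·BC·AB·A·BC
    A ↦ BC
    B ↦ AB
    C ↦ A

A->BC, B->AB, C->A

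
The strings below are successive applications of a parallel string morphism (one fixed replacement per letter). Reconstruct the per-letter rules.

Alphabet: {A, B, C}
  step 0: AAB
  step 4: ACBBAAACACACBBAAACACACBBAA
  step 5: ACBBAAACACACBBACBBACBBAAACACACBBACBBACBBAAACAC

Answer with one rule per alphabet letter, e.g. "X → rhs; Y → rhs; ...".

A->AC, B->A, C->BB

  step 4 ⇒ step 5: ACBBAAACACACBBAAACACACBBAA ⇒ AC·BB·A·A·AC·AC·AC·BB·AC·BB·AC·BB·A·A·AC·AC·AC·BB·AC·BB·AC·BB·A·A·AC·AC
    A ↦ AC
    B ↦ A
    C ↦ BB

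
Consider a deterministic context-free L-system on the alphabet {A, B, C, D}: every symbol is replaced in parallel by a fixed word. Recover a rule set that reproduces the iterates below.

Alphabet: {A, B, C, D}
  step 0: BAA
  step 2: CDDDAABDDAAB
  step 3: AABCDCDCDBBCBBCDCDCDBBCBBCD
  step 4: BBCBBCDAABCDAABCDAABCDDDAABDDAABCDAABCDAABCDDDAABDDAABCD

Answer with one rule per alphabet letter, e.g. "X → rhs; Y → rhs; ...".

  step 3 ⇒ step 4: AABCDCDCDBBCBBCDCDCDBBCBBCD ⇒ BBC·BBC·D·AAB·CD·AAB·CD·AAB·CD·D·D·AAB·D·D·AAB·CD·AAB·CD·AAB·CD·D·D·AAB·D·D·AAB·CD
    A ↦ BBC
    B ↦ D
    C ↦ AAB
    D ↦ CD

A->BBC, B->D, C->AAB, D->CD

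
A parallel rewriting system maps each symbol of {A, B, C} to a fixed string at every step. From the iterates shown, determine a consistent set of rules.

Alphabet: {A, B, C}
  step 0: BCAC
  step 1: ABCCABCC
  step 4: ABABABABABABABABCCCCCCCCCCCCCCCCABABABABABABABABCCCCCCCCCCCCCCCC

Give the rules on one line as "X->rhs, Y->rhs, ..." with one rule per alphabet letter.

  step 0 ⇒ step 1: BCAC ⇒ AB·CC·AB·CC
    A ↦ AB
    B ↦ AB
    C ↦ CC

A->AB, B->AB, C->CC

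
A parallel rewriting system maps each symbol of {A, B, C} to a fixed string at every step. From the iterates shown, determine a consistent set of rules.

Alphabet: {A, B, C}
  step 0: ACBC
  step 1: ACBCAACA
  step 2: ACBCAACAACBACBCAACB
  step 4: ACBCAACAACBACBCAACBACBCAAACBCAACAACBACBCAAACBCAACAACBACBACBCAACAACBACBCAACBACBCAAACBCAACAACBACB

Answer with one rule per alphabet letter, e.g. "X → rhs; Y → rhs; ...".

  step 1 ⇒ step 2: ACBCAACA ⇒ ACB·CA·A·CA·ACB·ACB·CA·ACB
    A ↦ ACB
    B ↦ A
    C ↦ CA

A->ACB, B->A, C->CA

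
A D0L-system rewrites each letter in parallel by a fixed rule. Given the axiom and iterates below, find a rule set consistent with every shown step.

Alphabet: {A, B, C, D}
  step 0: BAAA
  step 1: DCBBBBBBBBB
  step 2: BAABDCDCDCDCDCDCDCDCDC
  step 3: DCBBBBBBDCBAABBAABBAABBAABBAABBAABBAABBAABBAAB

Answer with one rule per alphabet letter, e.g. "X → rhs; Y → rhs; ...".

  step 2 ⇒ step 3: BAABDCDCDCDCDCDCDCDCDC ⇒ DC·BBB·BBB·DC·B·AAB·B·AAB·B·AAB·B·AAB·B·AAB·B·AAB·B·AAB·B·AAB·B·AAB
    A ↦ BBB
    B ↦ DC
    C ↦ AAB
    D ↦ B

A->BBB, B->DC, C->AAB, D->B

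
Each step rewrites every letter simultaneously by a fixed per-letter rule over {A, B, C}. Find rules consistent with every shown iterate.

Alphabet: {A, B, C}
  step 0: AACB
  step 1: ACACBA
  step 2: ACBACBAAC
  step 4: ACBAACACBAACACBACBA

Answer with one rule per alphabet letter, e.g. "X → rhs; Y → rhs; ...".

  step 1 ⇒ step 2: ACACBA ⇒ AC·B·AC·B·A·AC
    A ↦ AC
    B ↦ A
    C ↦ B

A->AC, B->A, C->B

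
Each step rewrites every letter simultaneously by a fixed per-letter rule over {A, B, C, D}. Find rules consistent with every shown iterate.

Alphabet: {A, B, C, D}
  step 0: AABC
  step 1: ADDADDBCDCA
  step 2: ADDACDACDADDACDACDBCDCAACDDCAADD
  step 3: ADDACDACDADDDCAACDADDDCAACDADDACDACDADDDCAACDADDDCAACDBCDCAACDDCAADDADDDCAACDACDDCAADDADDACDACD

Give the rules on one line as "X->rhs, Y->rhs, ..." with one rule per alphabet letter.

A->ADD, B->BC, C->DCA, D->ACD

  step 2 ⇒ step 3: ADDACDACDADDACDACDBCDCAACDDCAADD ⇒ ADD·ACD·ACD·ADD·DCA·ACD·ADD·DCA·ACD·ADD·ACD·ACD·ADD·DCA·ACD·ADD·DCA·ACD·BC·DCA·ACD·DCA·ADD·ADD·DCA·ACD·ACD·DCA·ADD·ADD·ACD·ACD
    A ↦ ADD
    B ↦ BC
    C ↦ DCA
    D ↦ ACD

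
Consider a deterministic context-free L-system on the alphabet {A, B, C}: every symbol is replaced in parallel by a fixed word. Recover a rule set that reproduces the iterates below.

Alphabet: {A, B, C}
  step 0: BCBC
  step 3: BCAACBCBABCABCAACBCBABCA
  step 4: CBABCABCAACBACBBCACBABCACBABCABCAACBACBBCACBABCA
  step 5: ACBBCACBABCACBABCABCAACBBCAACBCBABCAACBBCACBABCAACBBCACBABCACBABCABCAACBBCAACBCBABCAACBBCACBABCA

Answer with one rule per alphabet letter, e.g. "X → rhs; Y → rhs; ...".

A->BCA, B->CB, C->A

  step 4 ⇒ step 5: CBABCABCAACBACBBCACBABCACBABCABCAACBACBBCACBABCA ⇒ A·CB·BCA·CB·A·BCA·CB·A·BCA·BCA·A·CB·BCA·A·CB·CB·A·BCA·A·CB·BCA·CB·A·BCA·A·CB·BCA·CB·A·BCA·CB·A·BCA·BCA·A·CB·BCA·A·CB·CB·A·BCA·A·CB·BCA·CB·A·BCA
    A ↦ BCA
    B ↦ CB
    C ↦ A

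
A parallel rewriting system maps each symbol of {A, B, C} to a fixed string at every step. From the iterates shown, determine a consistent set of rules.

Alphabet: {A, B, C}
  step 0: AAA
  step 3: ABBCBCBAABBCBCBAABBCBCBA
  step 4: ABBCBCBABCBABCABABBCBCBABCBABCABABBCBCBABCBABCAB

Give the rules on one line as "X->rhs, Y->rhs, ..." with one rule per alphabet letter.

A->AB, B->BC, C->BA

  step 3 ⇒ step 4: ABBCBCBAABBCBCBAABBCBCBA ⇒ AB·BC·BC·BA·BC·BA·BC·AB·AB·BC·BC·BA·BC·BA·BC·AB·AB·BC·BC·BA·BC·BA·BC·AB
    A ↦ AB
    B ↦ BC
    C ↦ BA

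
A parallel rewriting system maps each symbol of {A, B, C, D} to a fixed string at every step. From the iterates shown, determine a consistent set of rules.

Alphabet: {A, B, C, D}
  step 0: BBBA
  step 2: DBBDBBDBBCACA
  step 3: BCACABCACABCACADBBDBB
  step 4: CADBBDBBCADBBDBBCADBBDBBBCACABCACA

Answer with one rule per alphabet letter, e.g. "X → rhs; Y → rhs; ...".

  step 3 ⇒ step 4: BCACABCACABCACADBBDBB ⇒ CA·D·BB·D·BB·CA·D·BB·D·BB·CA·D·BB·D·BB·B·CA·CA·B·CA·CA
    A ↦ BB
    B ↦ CA
    C ↦ D
    D ↦ B

A->BB, B->CA, C->D, D->B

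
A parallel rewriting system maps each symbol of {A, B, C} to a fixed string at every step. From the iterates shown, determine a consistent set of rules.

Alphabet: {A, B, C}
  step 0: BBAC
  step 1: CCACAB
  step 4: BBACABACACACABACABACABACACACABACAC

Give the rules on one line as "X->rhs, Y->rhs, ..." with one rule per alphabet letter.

  step 0 ⇒ step 1: BBAC ⇒ C·C·ACA·B
    A ↦ ACA
    B ↦ C
    C ↦ B

A->ACA, B->C, C->B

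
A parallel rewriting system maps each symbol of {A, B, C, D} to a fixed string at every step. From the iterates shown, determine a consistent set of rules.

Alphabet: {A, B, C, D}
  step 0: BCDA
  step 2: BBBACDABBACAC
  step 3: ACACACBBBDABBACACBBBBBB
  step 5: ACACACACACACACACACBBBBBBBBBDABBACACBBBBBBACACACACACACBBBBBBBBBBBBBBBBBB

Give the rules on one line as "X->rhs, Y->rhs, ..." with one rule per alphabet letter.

  step 2 ⇒ step 3: BBBACDABBACAC ⇒ AC·AC·AC·BB·B·DA·BB·AC·AC·BB·B·BB·B
    A ↦ BB
    B ↦ AC
    C ↦ B
    D ↦ DA

A->BB, B->AC, C->B, D->DA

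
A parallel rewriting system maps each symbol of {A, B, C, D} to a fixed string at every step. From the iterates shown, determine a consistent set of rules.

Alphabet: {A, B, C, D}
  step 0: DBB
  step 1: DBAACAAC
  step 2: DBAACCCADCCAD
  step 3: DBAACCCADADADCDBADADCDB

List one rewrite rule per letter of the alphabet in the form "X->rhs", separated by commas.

  step 2 ⇒ step 3: DBAACCCADCCAD ⇒ DB·AAC·C·C·AD·AD·AD·C·DB·AD·AD·C·DB
    A ↦ C
    B ↦ AAC
    C ↦ AD
    D ↦ DB

A->C, B->AAC, C->AD, D->DB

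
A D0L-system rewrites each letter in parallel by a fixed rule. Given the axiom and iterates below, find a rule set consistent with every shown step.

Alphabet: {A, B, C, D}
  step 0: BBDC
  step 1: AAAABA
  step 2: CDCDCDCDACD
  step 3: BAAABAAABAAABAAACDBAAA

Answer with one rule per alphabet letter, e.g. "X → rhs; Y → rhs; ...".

A->CD, B->A, C->BA, D->AA

  step 2 ⇒ step 3: CDCDCDCDACD ⇒ BA·AA·BA·AA·BA·AA·BA·AA·CD·BA·AA
    A ↦ CD
    C ↦ BA
    D ↦ AA
  step 0 ⇒ step 1: BBDC ⇒ A·A·AA·BA
    B ↦ A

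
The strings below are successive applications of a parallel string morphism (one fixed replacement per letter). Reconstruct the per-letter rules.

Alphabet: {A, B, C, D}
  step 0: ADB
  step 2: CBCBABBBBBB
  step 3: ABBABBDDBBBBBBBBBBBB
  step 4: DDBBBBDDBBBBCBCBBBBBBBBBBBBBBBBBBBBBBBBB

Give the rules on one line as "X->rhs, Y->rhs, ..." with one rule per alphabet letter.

  step 3 ⇒ step 4: ABBABBDDBBBBBBBBBBBB ⇒ DD·BB·BB·DD·BB·BB·CB·CB·BB·BB·BB·BB·BB·BB·BB·BB·BB·BB·BB·BB
    A ↦ DD
    B ↦ BB
    D ↦ CB
  step 2 ⇒ step 3: CBCBABBBBBB ⇒ A·BB·A·BB·DD·BB·BB·BB·BB·BB·BB
    C ↦ A

A->DD, B->BB, C->A, D->CB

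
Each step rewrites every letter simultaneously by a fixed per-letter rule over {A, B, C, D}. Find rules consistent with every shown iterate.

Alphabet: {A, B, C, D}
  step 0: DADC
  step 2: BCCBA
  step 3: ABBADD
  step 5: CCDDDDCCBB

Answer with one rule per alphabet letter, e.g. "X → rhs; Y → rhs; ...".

  step 2 ⇒ step 3: BCCBA ⇒ A·B·B·A·DD
    A ↦ DD
    B ↦ A
    C ↦ B
    D ↦ C  (constrained at step 0)

A->DD, B->A, C->B, D->C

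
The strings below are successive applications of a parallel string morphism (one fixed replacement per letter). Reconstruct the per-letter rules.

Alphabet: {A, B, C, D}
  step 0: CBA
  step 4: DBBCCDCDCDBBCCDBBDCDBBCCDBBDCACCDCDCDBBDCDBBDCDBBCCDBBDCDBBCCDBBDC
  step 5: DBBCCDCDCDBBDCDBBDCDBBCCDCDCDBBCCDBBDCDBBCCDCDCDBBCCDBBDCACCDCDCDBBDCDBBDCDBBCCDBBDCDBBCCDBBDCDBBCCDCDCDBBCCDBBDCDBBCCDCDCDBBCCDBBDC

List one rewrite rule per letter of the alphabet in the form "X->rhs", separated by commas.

A->ACC, B->C, C->DC, D->DBB

  step 4 ⇒ step 5: DBBCCDCDCDBBCCDBBDCDBBCCDBBDCACCDCDCDBBDCDBBDCDBBCCDBBDCDBBCCDBBDC ⇒ DBB·C·C·DC·DC·DBB·DC·DBB·DC·DBB·C·C·DC·DC·DBB·C·C·DBB·DC·DBB·C·C·DC·DC·DBB·C·C·DBB·DC·ACC·DC·DC·DBB·DC·DBB·DC·DBB·C·C·DBB·DC·DBB·C·C·DBB·DC·DBB·C·C·DC·DC·DBB·C·C·DBB·DC·DBB·C·C·DC·DC·DBB·C·C·DBB·DC
    A ↦ ACC
    B ↦ C
    C ↦ DC
    D ↦ DBB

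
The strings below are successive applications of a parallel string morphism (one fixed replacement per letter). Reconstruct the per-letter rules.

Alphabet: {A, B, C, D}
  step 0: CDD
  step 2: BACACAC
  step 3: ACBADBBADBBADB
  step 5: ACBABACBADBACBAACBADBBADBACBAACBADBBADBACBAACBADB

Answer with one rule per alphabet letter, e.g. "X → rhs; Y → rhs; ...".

A->BA, B->AC, C->DB, D->B

  step 2 ⇒ step 3: BACACAC ⇒ AC·BA·DB·BA·DB·BA·DB
    A ↦ BA
    B ↦ AC
    C ↦ DB
    D ↦ B  (constrained at step 0)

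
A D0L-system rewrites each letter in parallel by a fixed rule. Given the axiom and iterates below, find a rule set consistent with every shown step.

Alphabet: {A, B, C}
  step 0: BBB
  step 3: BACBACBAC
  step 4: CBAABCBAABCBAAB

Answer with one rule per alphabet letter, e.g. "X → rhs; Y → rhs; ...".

A->BA, B->C, C->AB

  step 3 ⇒ step 4: BACBACBAC ⇒ C·BA·AB·C·BA·AB·C·BA·AB
    A ↦ BA
    B ↦ C
    C ↦ AB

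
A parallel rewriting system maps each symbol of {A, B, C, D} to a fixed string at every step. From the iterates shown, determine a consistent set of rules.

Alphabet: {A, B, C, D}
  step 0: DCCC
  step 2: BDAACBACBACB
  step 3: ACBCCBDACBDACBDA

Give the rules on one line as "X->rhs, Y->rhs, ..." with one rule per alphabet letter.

A->C, B->A, C->BD, D->CB

  step 2 ⇒ step 3: BDAACBACBACB ⇒ A·CB·C·C·BD·A·C·BD·A·C·BD·A
    A ↦ C
    B ↦ A
    C ↦ BD
    D ↦ CB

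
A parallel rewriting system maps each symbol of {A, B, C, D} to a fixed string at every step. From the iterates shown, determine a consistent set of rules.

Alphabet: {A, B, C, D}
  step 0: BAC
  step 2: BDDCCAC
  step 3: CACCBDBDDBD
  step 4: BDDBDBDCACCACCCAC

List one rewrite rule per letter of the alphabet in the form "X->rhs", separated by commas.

  step 3 ⇒ step 4: CACCBDBDDBD ⇒ BD·D·BD·BD·CA·C·CA·C·C·CA·C
    A ↦ D
    B ↦ CA
    C ↦ BD
    D ↦ C

A->D, B->CA, C->BD, D->C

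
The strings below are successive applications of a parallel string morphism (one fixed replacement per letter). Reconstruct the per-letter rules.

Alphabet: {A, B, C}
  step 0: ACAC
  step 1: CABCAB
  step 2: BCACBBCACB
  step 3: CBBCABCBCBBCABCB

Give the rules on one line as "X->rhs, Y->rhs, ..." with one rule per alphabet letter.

  step 2 ⇒ step 3: BCACBBCACB ⇒ CB·B·CA·B·CB·CB·B·CA·B·CB
    A ↦ CA
    B ↦ CB
    C ↦ B

A->CA, B->CB, C->B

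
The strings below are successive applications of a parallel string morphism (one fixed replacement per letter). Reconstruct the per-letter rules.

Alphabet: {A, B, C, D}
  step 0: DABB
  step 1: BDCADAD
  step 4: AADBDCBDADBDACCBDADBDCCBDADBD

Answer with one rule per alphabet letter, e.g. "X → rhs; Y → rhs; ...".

A->C, B->AD, C->A, D->BD

  step 0 ⇒ step 1: DABB ⇒ BD·C·AD·AD
    A ↦ C
    B ↦ AD
    D ↦ BD
    C ↦ A  (constrained at step 1)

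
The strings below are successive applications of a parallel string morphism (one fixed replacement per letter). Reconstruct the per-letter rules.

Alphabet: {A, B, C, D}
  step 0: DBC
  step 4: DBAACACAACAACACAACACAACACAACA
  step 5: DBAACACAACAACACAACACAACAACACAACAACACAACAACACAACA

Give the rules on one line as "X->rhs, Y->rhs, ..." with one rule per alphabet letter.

  step 4 ⇒ step 5: DBAACACAACAACACAACACAACACAACA ⇒ DB·AA·CA·CA·A·CA·A·CA·CA·A·CA·CA·A·CA·A·CA·CA·A·CA·A·CA·CA·A·CA·A·CA·CA·A·CA
    A ↦ CA
    B ↦ AA
    C ↦ A
    D ↦ DB

A->CA, B->AA, C->A, D->DB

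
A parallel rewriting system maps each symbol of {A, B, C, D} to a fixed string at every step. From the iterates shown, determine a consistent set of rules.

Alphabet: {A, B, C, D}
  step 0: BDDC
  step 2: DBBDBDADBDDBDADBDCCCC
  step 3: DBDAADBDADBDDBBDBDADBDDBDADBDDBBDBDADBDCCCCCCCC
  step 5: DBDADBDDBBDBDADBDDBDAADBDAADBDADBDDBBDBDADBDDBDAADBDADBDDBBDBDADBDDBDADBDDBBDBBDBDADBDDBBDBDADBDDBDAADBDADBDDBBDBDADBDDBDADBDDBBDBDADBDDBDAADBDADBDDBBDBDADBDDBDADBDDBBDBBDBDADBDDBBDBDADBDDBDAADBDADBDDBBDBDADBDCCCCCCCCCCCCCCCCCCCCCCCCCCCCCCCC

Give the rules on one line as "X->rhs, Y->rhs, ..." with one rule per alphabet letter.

  step 2 ⇒ step 3: DBBDBDADBDDBDADBDCCCC ⇒ DBD·A·A·DBD·A·DBD·DBB·DBD·A·DBD·DBD·A·DBD·DBB·DBD·A·DBD·CC·CC·CC·CC
    A ↦ DBB
    B ↦ A
    C ↦ CC
    D ↦ DBD

A->DBB, B->A, C->CC, D->DBD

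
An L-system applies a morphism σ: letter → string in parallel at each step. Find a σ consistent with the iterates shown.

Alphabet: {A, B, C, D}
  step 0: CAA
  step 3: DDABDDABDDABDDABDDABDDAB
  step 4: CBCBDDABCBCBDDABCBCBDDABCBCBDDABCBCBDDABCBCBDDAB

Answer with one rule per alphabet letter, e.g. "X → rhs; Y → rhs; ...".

  step 3 ⇒ step 4: DDABDDABDDABDDABDDABDDAB ⇒ CB·CB·DD·AB·CB·CB·DD·AB·CB·CB·DD·AB·CB·CB·DD·AB·CB·CB·DD·AB·CB·CB·DD·AB
    A ↦ DD
    B ↦ AB
    D ↦ CB
    C ↦ DD  (constrained at step 0)

A->DD, B->AB, C->DD, D->CB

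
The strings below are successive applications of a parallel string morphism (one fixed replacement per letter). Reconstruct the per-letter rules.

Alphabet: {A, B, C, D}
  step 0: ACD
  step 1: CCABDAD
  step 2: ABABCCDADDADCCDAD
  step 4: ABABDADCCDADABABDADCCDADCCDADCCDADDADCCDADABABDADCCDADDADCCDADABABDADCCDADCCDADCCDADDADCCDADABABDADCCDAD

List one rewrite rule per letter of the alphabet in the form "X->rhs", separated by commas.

A->CC, B->DAD, C->AB, D->DAD

  step 1 ⇒ step 2: CCABDAD ⇒ AB·AB·CC·DAD·DAD·CC·DAD
    A ↦ CC
    B ↦ DAD
    C ↦ AB
    D ↦ DAD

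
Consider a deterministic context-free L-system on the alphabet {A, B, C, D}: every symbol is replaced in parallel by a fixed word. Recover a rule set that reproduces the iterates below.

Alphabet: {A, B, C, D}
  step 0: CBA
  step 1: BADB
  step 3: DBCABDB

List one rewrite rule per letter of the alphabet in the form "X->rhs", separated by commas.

  step 0 ⇒ step 1: CBA ⇒ B·A·DB
    A ↦ DB
    B ↦ A
    C ↦ B
    D ↦ C  (constrained at step 1)

A->DB, B->A, C->B, D->C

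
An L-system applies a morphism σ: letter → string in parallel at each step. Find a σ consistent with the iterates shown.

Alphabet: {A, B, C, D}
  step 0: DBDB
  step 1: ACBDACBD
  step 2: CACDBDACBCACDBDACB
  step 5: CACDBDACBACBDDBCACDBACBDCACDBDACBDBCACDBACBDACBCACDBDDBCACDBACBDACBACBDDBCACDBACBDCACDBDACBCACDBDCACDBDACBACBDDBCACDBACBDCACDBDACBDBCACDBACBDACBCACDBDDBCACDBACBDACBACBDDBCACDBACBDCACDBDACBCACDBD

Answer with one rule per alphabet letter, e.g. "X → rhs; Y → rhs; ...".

  step 1 ⇒ step 2: ACBDACBD ⇒ CAC·DB·D·ACB·CAC·DB·D·ACB
    A ↦ CAC
    B ↦ D
    C ↦ DB
    D ↦ ACB

A->CAC, B->D, C->DB, D->ACB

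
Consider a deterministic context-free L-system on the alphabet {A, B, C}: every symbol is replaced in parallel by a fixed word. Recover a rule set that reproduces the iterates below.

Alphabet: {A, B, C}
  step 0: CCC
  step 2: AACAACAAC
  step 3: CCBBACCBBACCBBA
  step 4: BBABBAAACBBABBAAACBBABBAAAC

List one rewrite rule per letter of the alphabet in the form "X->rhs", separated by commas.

  step 3 ⇒ step 4: CCBBACCBBACCBBA ⇒ BBA·BBA·A·A·C·BBA·BBA·A·A·C·BBA·BBA·A·A·C
    A ↦ C
    B ↦ A
    C ↦ BBA

A->C, B->A, C->BBA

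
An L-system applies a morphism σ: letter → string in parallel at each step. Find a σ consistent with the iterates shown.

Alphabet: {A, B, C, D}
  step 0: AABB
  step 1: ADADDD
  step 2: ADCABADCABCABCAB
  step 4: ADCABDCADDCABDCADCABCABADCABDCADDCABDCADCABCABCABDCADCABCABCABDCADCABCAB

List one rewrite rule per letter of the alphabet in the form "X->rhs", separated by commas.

A->AD, B->D, C->DC, D->CAB

  step 1 ⇒ step 2: ADADDD ⇒ AD·CAB·AD·CAB·CAB·CAB
    A ↦ AD
    D ↦ CAB
  step 0 ⇒ step 1: AABB ⇒ AD·AD·D·D
    B ↦ D
    C ↦ DC  (constrained at step 2)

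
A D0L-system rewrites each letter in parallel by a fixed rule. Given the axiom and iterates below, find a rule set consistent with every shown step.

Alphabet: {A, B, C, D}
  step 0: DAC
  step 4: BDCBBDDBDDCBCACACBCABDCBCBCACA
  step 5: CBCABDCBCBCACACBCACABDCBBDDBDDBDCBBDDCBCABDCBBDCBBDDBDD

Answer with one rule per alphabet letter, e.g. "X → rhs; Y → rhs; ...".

A->D, B->CB, C->BD, D->CA

  step 4 ⇒ step 5: BDCBBDDBDDCBCACACBCABDCBCBCACA ⇒ CB·CA·BD·CB·CB·CA·CA·CB·CA·CA·BD·CB·BD·D·BD·D·BD·CB·BD·D·CB·CA·BD·CB·BD·CB·BD·D·BD·D
    A ↦ D
    B ↦ CB
    C ↦ BD
    D ↦ CA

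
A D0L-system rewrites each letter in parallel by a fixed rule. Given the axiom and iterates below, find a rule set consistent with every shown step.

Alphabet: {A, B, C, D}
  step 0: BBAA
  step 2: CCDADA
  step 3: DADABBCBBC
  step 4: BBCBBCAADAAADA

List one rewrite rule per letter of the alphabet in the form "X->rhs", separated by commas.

A->C, B->A, C->DA, D->BB

  step 3 ⇒ step 4: DADABBCBBC ⇒ BB·C·BB·C·A·A·DA·A·A·DA
    A ↦ C
    B ↦ A
    C ↦ DA
    D ↦ BB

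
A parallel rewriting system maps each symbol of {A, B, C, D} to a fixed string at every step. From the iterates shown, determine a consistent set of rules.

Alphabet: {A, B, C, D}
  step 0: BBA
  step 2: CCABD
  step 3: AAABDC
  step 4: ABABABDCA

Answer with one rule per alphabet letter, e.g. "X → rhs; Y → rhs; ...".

A->AB, B->D, C->A, D->C

  step 3 ⇒ step 4: AAABDC ⇒ AB·AB·AB·D·C·A
    A ↦ AB
    B ↦ D
    C ↦ A
    D ↦ C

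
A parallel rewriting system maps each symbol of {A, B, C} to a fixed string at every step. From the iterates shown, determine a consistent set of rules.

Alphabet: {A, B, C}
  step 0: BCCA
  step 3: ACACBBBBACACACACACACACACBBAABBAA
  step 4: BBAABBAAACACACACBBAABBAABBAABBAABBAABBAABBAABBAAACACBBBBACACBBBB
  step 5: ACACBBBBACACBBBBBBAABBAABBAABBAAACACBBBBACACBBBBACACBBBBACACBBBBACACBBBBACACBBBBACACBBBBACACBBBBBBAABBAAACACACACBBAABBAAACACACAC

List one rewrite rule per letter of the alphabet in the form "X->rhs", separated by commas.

  step 4 ⇒ step 5: BBAABBAAACACACACBBAABBAABBAABBAABBAABBAABBAABBAAACACBBBBACACBBBB ⇒ AC·AC·BB·BB·AC·AC·BB·BB·BB·AA·BB·AA·BB·AA·BB·AA·AC·AC·BB·BB·AC·AC·BB·BB·AC·AC·BB·BB·AC·AC·BB·BB·AC·AC·BB·BB·AC·AC·BB·BB·AC·AC·BB·BB·AC·AC·BB·BB·BB·AA·BB·AA·AC·AC·AC·AC·BB·AA·BB·AA·AC·AC·AC·AC
    A ↦ BB
    B ↦ AC
    C ↦ AA

A->BB, B->AC, C->AA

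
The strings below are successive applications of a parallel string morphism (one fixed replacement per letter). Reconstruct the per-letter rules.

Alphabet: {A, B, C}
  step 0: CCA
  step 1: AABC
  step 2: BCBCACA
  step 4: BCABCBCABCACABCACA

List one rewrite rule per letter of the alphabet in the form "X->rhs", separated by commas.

A->BC, B->AC, C->A

  step 1 ⇒ step 2: AABC ⇒ BC·BC·AC·A
    A ↦ BC
    B ↦ AC
    C ↦ A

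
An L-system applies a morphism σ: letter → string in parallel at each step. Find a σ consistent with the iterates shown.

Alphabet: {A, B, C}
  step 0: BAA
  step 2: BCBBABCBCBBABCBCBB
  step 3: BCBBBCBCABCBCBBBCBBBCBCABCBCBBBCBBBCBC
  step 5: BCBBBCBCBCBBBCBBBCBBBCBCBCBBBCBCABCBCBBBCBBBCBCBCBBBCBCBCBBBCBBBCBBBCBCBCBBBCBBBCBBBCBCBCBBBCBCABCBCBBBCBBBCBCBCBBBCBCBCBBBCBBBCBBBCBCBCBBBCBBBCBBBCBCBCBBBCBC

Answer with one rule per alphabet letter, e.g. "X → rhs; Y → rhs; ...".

  step 2 ⇒ step 3: BCBBABCBCBBABCBCBB ⇒ BC·BB·BC·BC·ABC·BC·BB·BC·BB·BC·BC·ABC·BC·BB·BC·BB·BC·BC
    A ↦ ABC
    B ↦ BC
    C ↦ BB

A->ABC, B->BC, C->BB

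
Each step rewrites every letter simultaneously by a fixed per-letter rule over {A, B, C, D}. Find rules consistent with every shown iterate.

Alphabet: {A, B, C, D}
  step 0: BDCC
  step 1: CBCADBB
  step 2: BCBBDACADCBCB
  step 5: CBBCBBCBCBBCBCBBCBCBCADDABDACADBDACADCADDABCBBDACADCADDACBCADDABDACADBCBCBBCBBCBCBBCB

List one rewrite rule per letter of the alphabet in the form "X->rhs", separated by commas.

A->DA, B->CB, C->B, D->CAD

  step 1 ⇒ step 2: CBCADBB ⇒ B·CB·B·DA·CAD·CB·CB
    A ↦ DA
    B ↦ CB
    C ↦ B
    D ↦ CAD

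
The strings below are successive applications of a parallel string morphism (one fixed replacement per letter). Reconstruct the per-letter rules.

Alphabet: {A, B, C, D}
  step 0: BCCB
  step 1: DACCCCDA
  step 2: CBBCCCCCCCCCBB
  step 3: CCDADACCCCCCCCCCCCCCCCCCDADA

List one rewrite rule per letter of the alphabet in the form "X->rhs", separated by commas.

  step 2 ⇒ step 3: CBBCCCCCCCCCBB ⇒ CC·DA·DA·CC·CC·CC·CC·CC·CC·CC·CC·CC·DA·DA
    B ↦ DA
    C ↦ CC
  step 1 ⇒ step 2: DACCCCDA ⇒ C·BB·CC·CC·CC·CC·C·BB
    A ↦ BB
  step 1 ⇒ step 2: DACCCCDA ⇒ C·BB·CC·CC·CC·CC·C·BB
    D ↦ C

A->BB, B->DA, C->CC, D->C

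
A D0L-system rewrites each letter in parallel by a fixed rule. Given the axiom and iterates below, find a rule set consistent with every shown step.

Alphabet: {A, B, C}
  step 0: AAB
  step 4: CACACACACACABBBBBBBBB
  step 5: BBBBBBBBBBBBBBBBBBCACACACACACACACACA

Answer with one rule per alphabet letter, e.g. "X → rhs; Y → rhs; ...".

  step 4 ⇒ step 5: CACACACACACABBBBBBBBB ⇒ BB·B·BB·B·BB·B·BB·B·BB·B·BB·B·CA·CA·CA·CA·CA·CA·CA·CA·CA
    A ↦ B
    B ↦ CA
    C ↦ BB

A->B, B->CA, C->BB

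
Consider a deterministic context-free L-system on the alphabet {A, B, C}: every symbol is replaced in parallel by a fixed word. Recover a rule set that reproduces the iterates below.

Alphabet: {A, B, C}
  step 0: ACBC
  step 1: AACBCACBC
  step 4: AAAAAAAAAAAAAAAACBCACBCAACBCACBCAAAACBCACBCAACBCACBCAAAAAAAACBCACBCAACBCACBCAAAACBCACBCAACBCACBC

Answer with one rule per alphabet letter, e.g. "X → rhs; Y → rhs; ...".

A->AA, B->A, C->CBC

  step 0 ⇒ step 1: ACBC ⇒ AA·CBC·A·CBC
    A ↦ AA
    B ↦ A
    C ↦ CBC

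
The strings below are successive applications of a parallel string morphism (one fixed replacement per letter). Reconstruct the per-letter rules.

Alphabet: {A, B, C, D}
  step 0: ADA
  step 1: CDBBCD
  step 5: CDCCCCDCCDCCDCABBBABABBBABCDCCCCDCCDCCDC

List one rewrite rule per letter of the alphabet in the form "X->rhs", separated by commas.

A->CD, B->C, C->AB, D->BB

  step 0 ⇒ step 1: ADA ⇒ CD·BB·CD
    A ↦ CD
    D ↦ BB
    B ↦ C  (constrained at step 1)
    C ↦ AB  (constrained at step 1)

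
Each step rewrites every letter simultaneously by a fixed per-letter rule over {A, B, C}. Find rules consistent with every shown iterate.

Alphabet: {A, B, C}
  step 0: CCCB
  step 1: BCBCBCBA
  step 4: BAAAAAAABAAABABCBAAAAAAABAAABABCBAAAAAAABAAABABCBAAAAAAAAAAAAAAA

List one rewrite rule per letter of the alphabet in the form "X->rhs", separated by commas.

A->AA, B->BA, C->BC

  step 0 ⇒ step 1: CCCB ⇒ BC·BC·BC·BA
    B ↦ BA
    C ↦ BC
    A ↦ AA  (constrained at step 1)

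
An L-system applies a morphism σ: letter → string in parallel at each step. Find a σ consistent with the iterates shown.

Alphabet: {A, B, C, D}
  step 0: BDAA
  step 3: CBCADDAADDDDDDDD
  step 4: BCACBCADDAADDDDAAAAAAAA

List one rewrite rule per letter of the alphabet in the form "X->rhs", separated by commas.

A->DD, B->C, C->BCA, D->A

  step 3 ⇒ step 4: CBCADDAADDDDDDDD ⇒ BCA·C·BCA·DD·A·A·DD·DD·A·A·A·A·A·A·A·A
    A ↦ DD
    B ↦ C
    C ↦ BCA
    D ↦ A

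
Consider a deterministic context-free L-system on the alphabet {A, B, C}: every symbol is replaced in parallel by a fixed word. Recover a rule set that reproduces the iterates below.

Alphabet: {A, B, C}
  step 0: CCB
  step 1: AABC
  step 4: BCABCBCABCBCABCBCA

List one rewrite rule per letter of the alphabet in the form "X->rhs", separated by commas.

  step 0 ⇒ step 1: CCB ⇒ A·A·BC
    B ↦ BC
    C ↦ A
    A ↦ BC  (constrained at step 1)

A->BC, B->BC, C->A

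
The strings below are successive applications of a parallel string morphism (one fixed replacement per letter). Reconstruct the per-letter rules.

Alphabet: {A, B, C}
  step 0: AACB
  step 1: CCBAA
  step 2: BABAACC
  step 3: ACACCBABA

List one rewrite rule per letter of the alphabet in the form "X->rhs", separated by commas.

A->C, B->A, C->BA

  step 2 ⇒ step 3: BABAACC ⇒ A·C·A·C·C·BA·BA
    A ↦ C
    B ↦ A
    C ↦ BA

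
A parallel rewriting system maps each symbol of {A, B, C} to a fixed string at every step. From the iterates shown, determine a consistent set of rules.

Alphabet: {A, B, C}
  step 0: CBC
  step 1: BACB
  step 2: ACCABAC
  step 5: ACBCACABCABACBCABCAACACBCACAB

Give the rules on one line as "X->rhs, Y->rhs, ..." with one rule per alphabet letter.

  step 1 ⇒ step 2: BACB ⇒ AC·CA·B·AC
    A ↦ CA
    B ↦ AC
    C ↦ B

A->CA, B->AC, C->B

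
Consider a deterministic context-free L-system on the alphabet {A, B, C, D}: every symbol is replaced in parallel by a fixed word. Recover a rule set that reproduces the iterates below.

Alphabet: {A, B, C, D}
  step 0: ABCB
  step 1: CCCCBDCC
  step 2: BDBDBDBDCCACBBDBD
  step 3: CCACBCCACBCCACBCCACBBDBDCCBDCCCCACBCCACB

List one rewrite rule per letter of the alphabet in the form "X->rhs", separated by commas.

  step 2 ⇒ step 3: BDBDBDBDCCACBBDBD ⇒ CC·ACB·CC·ACB·CC·ACB·CC·ACB·BD·BD·CC·BD·CC·CC·ACB·CC·ACB
    A ↦ CC
    B ↦ CC
    C ↦ BD
    D ↦ ACB

A->CC, B->CC, C->BD, D->ACB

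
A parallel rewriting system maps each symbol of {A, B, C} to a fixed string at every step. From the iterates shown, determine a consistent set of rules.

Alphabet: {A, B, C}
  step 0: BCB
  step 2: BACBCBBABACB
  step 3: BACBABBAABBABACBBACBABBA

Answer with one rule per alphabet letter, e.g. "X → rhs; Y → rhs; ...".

A->CB, B->BA, C->AB

  step 2 ⇒ step 3: BACBCBBABACB ⇒ BA·CB·AB·BA·AB·BA·BA·CB·BA·CB·AB·BA
    A ↦ CB
    B ↦ BA
    C ↦ AB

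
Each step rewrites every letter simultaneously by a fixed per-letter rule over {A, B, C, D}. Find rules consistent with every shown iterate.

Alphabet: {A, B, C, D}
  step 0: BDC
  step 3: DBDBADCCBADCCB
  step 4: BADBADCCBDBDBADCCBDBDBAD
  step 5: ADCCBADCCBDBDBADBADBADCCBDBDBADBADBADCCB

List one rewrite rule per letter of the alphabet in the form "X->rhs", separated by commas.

A->CC, B->AD, C->DB, D->B

  step 4 ⇒ step 5: BADBADCCBDBDBADCCBDBDBAD ⇒ AD·CC·B·AD·CC·B·DB·DB·AD·B·AD·B·AD·CC·B·DB·DB·AD·B·AD·B·AD·CC·B
    A ↦ CC
    B ↦ AD
    C ↦ DB
    D ↦ B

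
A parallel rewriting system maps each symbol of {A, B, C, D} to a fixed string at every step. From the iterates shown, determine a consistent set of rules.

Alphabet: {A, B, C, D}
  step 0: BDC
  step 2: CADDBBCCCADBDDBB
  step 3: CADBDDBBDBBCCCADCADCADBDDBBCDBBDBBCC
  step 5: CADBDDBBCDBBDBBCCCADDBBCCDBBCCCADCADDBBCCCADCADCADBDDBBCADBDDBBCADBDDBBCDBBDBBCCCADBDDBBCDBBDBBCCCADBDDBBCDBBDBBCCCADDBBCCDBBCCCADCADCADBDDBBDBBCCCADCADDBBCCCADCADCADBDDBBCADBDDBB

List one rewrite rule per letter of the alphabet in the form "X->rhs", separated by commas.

  step 2 ⇒ step 3: CADDBBCCCADBDDBB ⇒ CAD·BD·DBB·DBB·C·C·CAD·CAD·CAD·BD·DBB·C·DBB·DBB·C·C
    A ↦ BD
    B ↦ C
    C ↦ CAD
    D ↦ DBB

A->BD, B->C, C->CAD, D->DBB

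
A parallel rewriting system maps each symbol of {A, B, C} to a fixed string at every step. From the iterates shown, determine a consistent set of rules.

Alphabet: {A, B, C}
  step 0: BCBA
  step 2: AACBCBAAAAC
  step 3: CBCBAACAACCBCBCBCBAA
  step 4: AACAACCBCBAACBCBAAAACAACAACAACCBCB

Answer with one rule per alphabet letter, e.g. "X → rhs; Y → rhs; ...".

  step 3 ⇒ step 4: CBCBAACAACCBCBCBCBAA ⇒ AA·C·AA·C·CB·CB·AA·CB·CB·AA·AA·C·AA·C·AA·C·AA·C·CB·CB
    A ↦ CB
    B ↦ C
    C ↦ AA

A->CB, B->C, C->AA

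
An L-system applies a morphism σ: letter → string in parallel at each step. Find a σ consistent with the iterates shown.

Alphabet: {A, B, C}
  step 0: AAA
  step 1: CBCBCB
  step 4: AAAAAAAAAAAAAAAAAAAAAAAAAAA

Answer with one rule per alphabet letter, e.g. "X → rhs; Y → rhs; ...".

A->CB, B->A, C->AA

  step 0 ⇒ step 1: AAA ⇒ CB·CB·CB
    A ↦ CB
    B ↦ A  (constrained at step 1)
    C ↦ AA  (constrained at step 1)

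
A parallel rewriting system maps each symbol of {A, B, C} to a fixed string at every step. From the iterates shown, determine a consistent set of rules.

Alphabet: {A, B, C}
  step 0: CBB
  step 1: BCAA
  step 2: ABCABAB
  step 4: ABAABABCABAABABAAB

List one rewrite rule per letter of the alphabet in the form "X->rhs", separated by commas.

A->AB, B->A, C->BC

  step 1 ⇒ step 2: BCAA ⇒ A·BC·AB·AB
    A ↦ AB
    B ↦ A
    C ↦ BC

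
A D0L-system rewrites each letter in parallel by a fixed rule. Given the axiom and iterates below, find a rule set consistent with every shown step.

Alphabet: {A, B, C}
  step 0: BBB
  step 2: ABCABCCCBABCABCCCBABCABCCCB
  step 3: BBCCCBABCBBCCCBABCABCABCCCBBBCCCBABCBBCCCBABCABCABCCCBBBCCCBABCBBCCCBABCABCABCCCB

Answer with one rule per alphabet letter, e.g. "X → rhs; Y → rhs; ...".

  step 2 ⇒ step 3: ABCABCCCBABCABCCCBABCABCCCB ⇒ BBC·CCB·ABC·BBC·CCB·ABC·ABC·ABC·CCB·BBC·CCB·ABC·BBC·CCB·ABC·ABC·ABC·CCB·BBC·CCB·ABC·BBC·CCB·ABC·ABC·ABC·CCB
    A ↦ BBC
    B ↦ CCB
    C ↦ ABC

A->BBC, B->CCB, C->ABC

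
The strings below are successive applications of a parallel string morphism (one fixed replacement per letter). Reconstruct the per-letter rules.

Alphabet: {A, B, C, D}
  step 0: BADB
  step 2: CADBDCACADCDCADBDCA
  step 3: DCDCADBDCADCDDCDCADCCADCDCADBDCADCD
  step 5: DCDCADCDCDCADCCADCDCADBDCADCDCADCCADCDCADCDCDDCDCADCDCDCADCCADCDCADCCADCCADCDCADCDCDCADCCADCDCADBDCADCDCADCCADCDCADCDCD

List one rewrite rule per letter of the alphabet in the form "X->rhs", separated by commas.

  step 2 ⇒ step 3: CADBDCACADCDCADBDCA ⇒ DC·D·CA·DBD·CA·DC·D·DC·D·CA·DC·CA·DC·D·CA·DBD·CA·DC·D
    A ↦ D
    B ↦ DBD
    C ↦ DC
    D ↦ CA

A->D, B->DBD, C->DC, D->CA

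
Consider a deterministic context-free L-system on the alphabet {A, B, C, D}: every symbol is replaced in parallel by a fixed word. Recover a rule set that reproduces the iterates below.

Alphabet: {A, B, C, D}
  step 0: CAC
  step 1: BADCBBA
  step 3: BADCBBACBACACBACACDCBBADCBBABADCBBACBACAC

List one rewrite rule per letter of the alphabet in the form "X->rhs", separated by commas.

  step 0 ⇒ step 1: CAC ⇒ BA·DCB·BA
    A ↦ DCB
    C ↦ BA
    B ↦ CAC  (constrained at step 1)
    D ↦ C  (constrained at step 1)

A->DCB, B->CAC, C->BA, D->C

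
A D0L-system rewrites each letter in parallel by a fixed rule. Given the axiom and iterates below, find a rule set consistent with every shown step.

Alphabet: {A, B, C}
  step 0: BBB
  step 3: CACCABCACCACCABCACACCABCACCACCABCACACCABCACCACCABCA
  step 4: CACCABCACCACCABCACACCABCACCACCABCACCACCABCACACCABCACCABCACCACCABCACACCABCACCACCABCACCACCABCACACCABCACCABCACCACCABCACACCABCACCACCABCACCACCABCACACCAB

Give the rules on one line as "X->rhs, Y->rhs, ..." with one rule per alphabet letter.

A->CAB, B->CA, C->CAC

  step 3 ⇒ step 4: CACCABCACCACCABCACACCABCACCACCABCACACCABCACCACCABCA ⇒ CAC·CAB·CAC·CAC·CAB·CA·CAC·CAB·CAC·CAC·CAB·CAC·CAC·CAB·CA·CAC·CAB·CAC·CAB·CAC·CAC·CAB·CA·CAC·CAB·CAC·CAC·CAB·CAC·CAC·CAB·CA·CAC·CAB·CAC·CAB·CAC·CAC·CAB·CA·CAC·CAB·CAC·CAC·CAB·CAC·CAC·CAB·CA·CAC·CAB
    A ↦ CAB
    B ↦ CA
    C ↦ CAC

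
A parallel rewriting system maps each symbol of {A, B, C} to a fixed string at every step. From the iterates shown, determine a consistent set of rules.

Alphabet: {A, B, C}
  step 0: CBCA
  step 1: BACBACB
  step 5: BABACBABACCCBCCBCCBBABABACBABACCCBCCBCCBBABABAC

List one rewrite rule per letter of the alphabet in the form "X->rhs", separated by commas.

  step 0 ⇒ step 1: CBCA ⇒ BA·C·BA·CB
    A ↦ CB
    B ↦ C
    C ↦ BA

A->CB, B->C, C->BA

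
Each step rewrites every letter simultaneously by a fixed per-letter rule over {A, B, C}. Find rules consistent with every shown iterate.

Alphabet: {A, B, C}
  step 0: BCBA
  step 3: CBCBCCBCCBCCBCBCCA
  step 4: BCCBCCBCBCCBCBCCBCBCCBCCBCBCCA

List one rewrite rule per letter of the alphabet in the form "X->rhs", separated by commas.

A->CA, B->C, C->BC

  step 3 ⇒ step 4: CBCBCCBCCBCCBCBCCA ⇒ BC·C·BC·C·BC·BC·C·BC·BC·C·BC·BC·C·BC·C·BC·BC·CA
    A ↦ CA
    B ↦ C
    C ↦ BC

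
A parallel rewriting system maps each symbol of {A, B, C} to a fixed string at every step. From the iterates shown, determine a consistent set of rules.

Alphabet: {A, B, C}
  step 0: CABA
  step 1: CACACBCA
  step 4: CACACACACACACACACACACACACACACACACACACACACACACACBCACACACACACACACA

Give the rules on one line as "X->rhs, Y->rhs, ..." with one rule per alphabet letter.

A->CA, B->CB, C->CA

  step 0 ⇒ step 1: CABA ⇒ CA·CA·CB·CA
    A ↦ CA
    B ↦ CB
    C ↦ CA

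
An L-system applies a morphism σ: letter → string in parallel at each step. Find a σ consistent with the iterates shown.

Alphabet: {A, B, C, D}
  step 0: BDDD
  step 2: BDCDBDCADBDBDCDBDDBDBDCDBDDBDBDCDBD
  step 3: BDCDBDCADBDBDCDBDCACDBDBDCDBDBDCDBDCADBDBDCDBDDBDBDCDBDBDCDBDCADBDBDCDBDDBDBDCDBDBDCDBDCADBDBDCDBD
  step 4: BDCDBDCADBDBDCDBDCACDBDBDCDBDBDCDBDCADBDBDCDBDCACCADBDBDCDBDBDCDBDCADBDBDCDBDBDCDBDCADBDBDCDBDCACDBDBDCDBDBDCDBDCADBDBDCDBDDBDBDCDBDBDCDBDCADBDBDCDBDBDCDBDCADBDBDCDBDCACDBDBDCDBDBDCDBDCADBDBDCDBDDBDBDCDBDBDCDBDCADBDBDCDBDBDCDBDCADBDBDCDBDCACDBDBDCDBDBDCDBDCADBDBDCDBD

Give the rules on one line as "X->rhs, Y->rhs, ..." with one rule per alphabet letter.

  step 3 ⇒ step 4: BDCDBDCADBDBDCDBDCACDBDBDCDBDBDCDBDCADBDBDCDBDDBDBDCDBDBDCDBDCADBDBDCDBDDBDBDCDBDBDCDBDCADBDBDCDBD ⇒ BDC·DBD·CA·DBD·BDC·DBD·CA·C·DBD·BDC·DBD·BDC·DBD·CA·DBD·BDC·DBD·CA·C·CA·DBD·BDC·DBD·BDC·DBD·CA·DBD·BDC·DBD·BDC·DBD·CA·DBD·BDC·DBD·CA·C·DBD·BDC·DBD·BDC·DBD·CA·DBD·BDC·DBD·DBD·BDC·DBD·BDC·DBD·CA·DBD·BDC·DBD·BDC·DBD·CA·DBD·BDC·DBD·CA·C·DBD·BDC·DBD·BDC·DBD·CA·DBD·BDC·DBD·DBD·BDC·DBD·BDC·DBD·CA·DBD·BDC·DBD·BDC·DBD·CA·DBD·BDC·DBD·CA·C·DBD·BDC·DBD·BDC·DBD·CA·DBD·BDC·DBD
    A ↦ C
    B ↦ BDC
    C ↦ CA
    D ↦ DBD

A->C, B->BDC, C->CA, D->DBD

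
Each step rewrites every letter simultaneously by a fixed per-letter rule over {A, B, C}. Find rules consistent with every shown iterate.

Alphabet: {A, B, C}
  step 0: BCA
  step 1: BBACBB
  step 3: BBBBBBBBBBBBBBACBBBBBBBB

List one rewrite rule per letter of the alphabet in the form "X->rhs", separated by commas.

  step 0 ⇒ step 1: BCA ⇒ BB·AC·BB
    A ↦ BB
    B ↦ BB
    C ↦ AC

A->BB, B->BB, C->AC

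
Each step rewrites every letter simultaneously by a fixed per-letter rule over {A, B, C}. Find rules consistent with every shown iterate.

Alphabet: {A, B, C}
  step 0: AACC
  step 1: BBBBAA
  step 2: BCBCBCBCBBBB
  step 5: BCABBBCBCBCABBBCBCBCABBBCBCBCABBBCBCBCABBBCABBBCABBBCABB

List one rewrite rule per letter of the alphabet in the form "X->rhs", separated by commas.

A->BB, B->BC, C->A

  step 1 ⇒ step 2: BBBBAA ⇒ BC·BC·BC·BC·BB·BB
    A ↦ BB
    B ↦ BC
  step 0 ⇒ step 1: AACC ⇒ BB·BB·A·A
    C ↦ A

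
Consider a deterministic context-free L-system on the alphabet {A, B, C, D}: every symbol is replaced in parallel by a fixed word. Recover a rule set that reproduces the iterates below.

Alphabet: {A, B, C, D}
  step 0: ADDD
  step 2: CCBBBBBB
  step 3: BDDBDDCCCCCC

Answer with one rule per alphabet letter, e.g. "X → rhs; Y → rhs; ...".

A->BB, B->C, C->BDD, D->A

  step 2 ⇒ step 3: CCBBBBBB ⇒ BDD·BDD·C·C·C·C·C·C
    B ↦ C
    C ↦ BDD
    A ↦ BB  (constrained at step 0)
    D ↦ A  (constrained at step 0)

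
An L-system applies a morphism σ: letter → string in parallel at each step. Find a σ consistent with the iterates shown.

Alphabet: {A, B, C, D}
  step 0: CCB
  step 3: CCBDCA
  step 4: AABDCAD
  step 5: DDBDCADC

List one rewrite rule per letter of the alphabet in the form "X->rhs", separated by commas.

A->D, B->BD, C->A, D->C

  step 4 ⇒ step 5: AABDCAD ⇒ D·D·BD·C·A·D·C
    A ↦ D
    B ↦ BD
    C ↦ A
    D ↦ C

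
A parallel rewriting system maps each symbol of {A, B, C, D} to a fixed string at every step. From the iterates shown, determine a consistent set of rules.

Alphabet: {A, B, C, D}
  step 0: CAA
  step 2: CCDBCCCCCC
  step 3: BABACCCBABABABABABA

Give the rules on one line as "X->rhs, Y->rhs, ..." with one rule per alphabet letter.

A->DB, B->CC, C->BA, D->C

  step 2 ⇒ step 3: CCDBCCCCCC ⇒ BA·BA·C·CC·BA·BA·BA·BA·BA·BA
    B ↦ CC
    C ↦ BA
    D ↦ C
    A ↦ DB  (constrained at step 0)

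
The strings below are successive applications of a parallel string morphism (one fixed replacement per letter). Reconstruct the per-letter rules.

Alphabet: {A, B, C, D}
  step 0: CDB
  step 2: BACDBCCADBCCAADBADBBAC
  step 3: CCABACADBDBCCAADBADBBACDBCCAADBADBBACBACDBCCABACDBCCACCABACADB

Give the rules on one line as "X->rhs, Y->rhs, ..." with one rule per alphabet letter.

  step 2 ⇒ step 3: BACDBCCADBCCAADBADBBAC ⇒ CCA·BAC·ADB·DB·CCA·ADB·ADB·BAC·DB·CCA·ADB·ADB·BAC·BAC·DB·CCA·BAC·DB·CCA·CCA·BAC·ADB
    A ↦ BAC
    B ↦ CCA
    C ↦ ADB
    D ↦ DB

A->BAC, B->CCA, C->ADB, D->DB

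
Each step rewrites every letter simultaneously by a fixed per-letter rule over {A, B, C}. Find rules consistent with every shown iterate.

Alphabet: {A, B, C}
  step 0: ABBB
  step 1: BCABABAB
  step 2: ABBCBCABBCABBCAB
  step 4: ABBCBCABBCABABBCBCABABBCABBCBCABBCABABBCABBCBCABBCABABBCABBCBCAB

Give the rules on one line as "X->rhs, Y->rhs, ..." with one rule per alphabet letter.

A->BC, B->AB, C->BC

  step 1 ⇒ step 2: BCABABAB ⇒ AB·BC·BC·AB·BC·AB·BC·AB
    A ↦ BC
    B ↦ AB
    C ↦ BC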